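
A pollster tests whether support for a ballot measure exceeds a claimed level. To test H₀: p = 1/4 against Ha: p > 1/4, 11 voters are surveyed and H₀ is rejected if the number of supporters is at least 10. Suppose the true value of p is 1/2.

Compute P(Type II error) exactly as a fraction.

β = P(fail to reject H₀ | Ha true) = P(K ≤ 9 | p = 1/2), K ~ Binomial(11, 1/2).
Summing C(11,j)·(1/2)^j·(1/2)^{11-j} for j = 0..9 gives 509/512.

509/512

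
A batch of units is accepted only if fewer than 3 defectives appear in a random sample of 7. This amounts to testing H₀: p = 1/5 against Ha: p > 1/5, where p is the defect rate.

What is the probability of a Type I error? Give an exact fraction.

2313/15625

Under H₀, S ~ Binomial(7, 1/5); the Type I error rate is P(S ≥ 3).
Computing the lower-tail complement: 1 − 13312/15625 = 2313/15625.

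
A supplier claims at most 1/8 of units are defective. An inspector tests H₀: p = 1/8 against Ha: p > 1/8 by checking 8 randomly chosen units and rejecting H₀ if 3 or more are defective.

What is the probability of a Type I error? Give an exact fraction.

1129899/16777216

The significance level is the probability, assuming p = 1/8, of seeing 3 or more defectives in 8 draws.
α = 1 − P(X ≤ 2) = 1 − 15647317/16777216 = 1129899/16777216.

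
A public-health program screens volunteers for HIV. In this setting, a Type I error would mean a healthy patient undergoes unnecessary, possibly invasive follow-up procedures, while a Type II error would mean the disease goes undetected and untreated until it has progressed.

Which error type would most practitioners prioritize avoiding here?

Type II error

The Type II consequence (the disease goes undetected and untreated until it has progressed) is more severe than the Type I consequence (a healthy patient undergoes unnecessary, possibly invasive follow-up procedures).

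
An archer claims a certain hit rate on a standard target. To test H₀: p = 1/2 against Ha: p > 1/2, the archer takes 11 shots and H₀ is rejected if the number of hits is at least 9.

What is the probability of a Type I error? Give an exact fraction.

67/2048

α = P(reject H₀ | H₀ true) = P(S ≥ 9 | p = 1/2), with S ~ Binomial(11, 1/2).
That's C(11,9) + C(11,10) + C(11,11) over 2^11, i.e. (55 + 11 + 1)/2048 = 67/2048.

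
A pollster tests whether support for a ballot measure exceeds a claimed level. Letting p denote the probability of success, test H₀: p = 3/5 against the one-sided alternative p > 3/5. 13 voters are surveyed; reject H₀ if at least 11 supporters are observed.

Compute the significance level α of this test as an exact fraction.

70681653/1220703125

The Type I error probability is α = P(K ≥ 11) computed under H₀, where K ~ Binomial(13, 3/5).
P(K ≥ 11) = Σ_{j=11}^{13} C(13,j)·(3/5)^j·(2/5)^{13-j} = 70681653/1220703125.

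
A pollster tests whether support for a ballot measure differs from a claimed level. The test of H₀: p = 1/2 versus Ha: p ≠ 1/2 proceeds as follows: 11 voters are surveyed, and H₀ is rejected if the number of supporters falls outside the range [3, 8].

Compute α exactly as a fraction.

67/1024

The significance level is the null-hypothesis probability of the rejection region {≤2} ∪ {≥9}.
The two tails are symmetric, so α = 2·(1 + 11 + 55)/2^11 = 134/2048 = 67/1024.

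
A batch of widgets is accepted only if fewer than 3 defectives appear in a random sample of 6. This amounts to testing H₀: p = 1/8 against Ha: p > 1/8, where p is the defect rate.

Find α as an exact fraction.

3819/131072

α = P(reject H₀ | H₀ true) = P(K ≥ 3 | p = 1/8), K ~ Binomial(6, 1/8).
α = 1 − P(K ≤ 2) = 1 − 127253/131072 = 3819/131072.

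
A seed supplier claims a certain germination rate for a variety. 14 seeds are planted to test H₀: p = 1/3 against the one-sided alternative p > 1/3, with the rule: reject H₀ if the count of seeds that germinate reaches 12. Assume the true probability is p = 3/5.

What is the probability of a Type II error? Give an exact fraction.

β = P(fail to reject H₀ | Ha true) = P(S ≤ 11 | p = 3/5), S ~ Binomial(14, 3/5).
Summing C(14,j)·(3/5)^j·(2/5)^{14-j} for j = 0..11 gives 5860647088/6103515625.

5860647088/6103515625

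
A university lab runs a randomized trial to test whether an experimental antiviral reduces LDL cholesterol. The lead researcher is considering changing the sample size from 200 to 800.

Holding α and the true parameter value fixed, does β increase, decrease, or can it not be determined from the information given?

It decreases.

A larger sample reduces the standard error, pulling the sampling distribution under Ha further from the non-rejection region.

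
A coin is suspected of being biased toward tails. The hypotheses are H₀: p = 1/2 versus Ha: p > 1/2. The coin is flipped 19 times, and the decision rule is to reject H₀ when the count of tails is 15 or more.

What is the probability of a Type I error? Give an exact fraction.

α = P(reject H₀ | H₀ true) = P(Y ≥ 15 | p = 1/2), with Y ~ Binomial(19, 1/2).
P(Y ≥ 15) = [C(19,15) + C(19,16) + C(19,17) + C(19,18) + C(19,19)] / 2^19 = (3876 + 969 + 171 + 19 + 1) / 524288 = 5036/524288 = 1259/131072.

1259/131072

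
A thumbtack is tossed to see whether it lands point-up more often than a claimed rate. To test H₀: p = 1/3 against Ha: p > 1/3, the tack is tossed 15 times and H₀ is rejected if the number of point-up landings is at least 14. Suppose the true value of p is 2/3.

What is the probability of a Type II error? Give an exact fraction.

14070379/14348907

β = P(fail to reject H₀ | Ha true) = P(S ≤ 13 | p = 2/3), S ~ Binomial(15, 2/3).
Equivalently, β = 1 − P(S ≥ 14) = 14070379/14348907.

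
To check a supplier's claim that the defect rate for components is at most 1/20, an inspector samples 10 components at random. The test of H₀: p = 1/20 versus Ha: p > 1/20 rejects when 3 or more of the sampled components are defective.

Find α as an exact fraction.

The significance level is the probability, assuming p = 1/20, of seeing 3 or more defectives in 10 draws.
Via the complement, α = 1 − Σ_{j=0}^{2} C(10,j)(1/20)^j(19/20)^{10-j} = 29449106891/2560000000000.

29449106891/2560000000000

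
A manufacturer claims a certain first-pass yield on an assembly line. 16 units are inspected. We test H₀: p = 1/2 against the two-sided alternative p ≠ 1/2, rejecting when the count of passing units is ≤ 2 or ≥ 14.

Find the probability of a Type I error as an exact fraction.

137/32768

The significance level is the null-hypothesis probability of the rejection region {≤2} ∪ {≥14}.
By symmetry, α = 2·P(S ≤ 2) = 2·(1 + 16 + 120)/65536 = 274/65536 = 137/32768.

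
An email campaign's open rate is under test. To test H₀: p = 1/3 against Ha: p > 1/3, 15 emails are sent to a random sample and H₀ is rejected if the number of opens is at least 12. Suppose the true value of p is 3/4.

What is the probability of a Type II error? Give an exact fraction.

144609703/268435456

A Type II error is failing to reject when Ha holds: with p = 3/4, β = P(S ≤ 11).
Equivalently, β = 1 − P(S ≥ 12) = 144609703/268435456.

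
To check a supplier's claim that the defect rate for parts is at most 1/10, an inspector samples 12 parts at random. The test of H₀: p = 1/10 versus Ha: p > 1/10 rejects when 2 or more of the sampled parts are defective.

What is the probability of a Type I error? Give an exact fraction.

340997748211/1000000000000

α = P(reject H₀ | H₀ true) = P(X ≥ 2 | p = 1/10), X ~ Binomial(12, 1/10).
Computing the lower-tail complement: 1 − 659002251789/1000000000000 = 340997748211/1000000000000.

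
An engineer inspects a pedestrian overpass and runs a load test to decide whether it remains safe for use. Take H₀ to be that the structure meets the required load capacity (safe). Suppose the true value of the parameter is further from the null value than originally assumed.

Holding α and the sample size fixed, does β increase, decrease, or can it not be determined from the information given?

It decreases.

A larger true effect moves the Ha sampling distribution further from the H₀ critical value, making rejection more likely when Ha is true.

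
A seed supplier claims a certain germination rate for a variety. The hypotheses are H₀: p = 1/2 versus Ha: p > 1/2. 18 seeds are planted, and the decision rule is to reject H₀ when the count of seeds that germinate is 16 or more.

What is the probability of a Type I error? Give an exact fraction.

Under H₀, X ~ Binomial(18, 1/2), and α = P(X ≥ 16).
That's C(18,16) + C(18,17) + C(18,18) over 2^18, i.e. (153 + 18 + 1)/262144 = 172/262144 = 43/65536.

43/65536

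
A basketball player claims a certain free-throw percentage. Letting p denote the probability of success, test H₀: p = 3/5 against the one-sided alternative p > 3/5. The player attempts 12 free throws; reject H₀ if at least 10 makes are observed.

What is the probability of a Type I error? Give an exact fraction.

4074381/48828125

α = P(reject H₀ | H₀ true) = P(X ≥ 10 | p = 3/5), with X ~ Binomial(12, 3/5).
Adding the binomial terms for j = 10 through 12 with p = 3/5 yields 4074381/48828125.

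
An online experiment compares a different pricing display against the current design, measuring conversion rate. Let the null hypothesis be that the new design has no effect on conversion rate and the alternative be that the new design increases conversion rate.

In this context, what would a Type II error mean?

A Type II error would mean concluding that the new design has no effect on conversion rate (or at least failing to establish that the new design increases conversion rate) when in fact the new design increases conversion rate.

A Type II error is failing to reject H₀ when H₀ is false.
Here that means keeping the current design when actually the new design increases conversion rate.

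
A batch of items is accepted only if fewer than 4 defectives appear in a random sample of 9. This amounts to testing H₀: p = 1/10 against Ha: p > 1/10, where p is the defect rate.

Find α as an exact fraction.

4165547/500000000

Under H₀, S ~ Binomial(9, 1/10); the Type I error rate is P(S ≥ 4).
Computing the lower-tail complement: 1 − 495834453/500000000 = 4165547/500000000.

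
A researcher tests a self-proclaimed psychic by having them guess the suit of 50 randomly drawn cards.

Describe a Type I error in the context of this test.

With the conventional null hypothesis that the subject is guessing at random (p = 1/4):
A Type I error is rejecting H₀ when H₀ is true.
Here that means concluding the subject has some ability beyond chance when actually the subject is guessing at random (p = 1/4).

A Type I error would mean concluding that the subject performs better than chance when in fact the subject is guessing at random (p = 1/4).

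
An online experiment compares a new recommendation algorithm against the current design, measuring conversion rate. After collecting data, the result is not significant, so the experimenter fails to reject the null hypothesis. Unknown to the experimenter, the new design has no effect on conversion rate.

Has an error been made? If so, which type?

The conventional null hypothesis here is that the new design has no effect on conversion rate.
The test retained a true H₀ — the decision matches the true state.

No error — this is a correct decision.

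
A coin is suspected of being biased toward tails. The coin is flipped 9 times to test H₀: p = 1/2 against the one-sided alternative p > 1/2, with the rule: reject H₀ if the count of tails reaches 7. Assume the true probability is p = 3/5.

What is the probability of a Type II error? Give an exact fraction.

Under the alternative p = 3/5, K ~ Binomial(9, 3/5); β is the probability the test does not reject, P(K < 7).
Summing C(9,j)·(3/5)^j·(2/5)^{9-j} for j = 0..6 gives 1500416/1953125.

1500416/1953125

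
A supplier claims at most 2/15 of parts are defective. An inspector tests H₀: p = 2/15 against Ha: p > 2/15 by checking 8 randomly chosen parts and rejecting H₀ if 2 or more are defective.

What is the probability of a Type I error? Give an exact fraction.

α = P(reject H₀ | H₀ true) = P(K ≥ 2 | p = 2/15), K ~ Binomial(8, 2/15).
Via the complement, α = 1 − Σ_{j=0}^{1} C(8,j)(2/15)^j(13/15)^{8-j} = 743183632/2562890625.

743183632/2562890625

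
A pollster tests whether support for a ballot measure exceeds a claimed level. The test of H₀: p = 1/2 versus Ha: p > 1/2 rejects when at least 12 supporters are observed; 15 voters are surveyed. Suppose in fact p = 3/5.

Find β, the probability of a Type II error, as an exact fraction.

27755679248/30517578125

Under the alternative p = 3/5, X ~ Binomial(15, 3/5); β is the probability the test does not reject, P(X < 12).
Summing C(15,j)·(3/5)^j·(2/5)^{15-j} for j = 0..11 gives 27755679248/30517578125.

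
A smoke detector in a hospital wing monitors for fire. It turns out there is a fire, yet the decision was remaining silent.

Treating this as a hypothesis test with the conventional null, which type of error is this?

Type II error

The null hypothesis here is that there is no fire.
'Remaining silent' corresponds to failing to reject H₀.
H₀ was not rejected but H₀ is false — a Type II error (false negative).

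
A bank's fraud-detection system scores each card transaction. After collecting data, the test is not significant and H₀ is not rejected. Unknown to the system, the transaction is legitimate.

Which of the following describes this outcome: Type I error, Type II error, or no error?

The conventional null hypothesis here is that the transaction is legitimate.
The test retained a true H₀ — the decision matches the true state.

Neither — the decision is correct.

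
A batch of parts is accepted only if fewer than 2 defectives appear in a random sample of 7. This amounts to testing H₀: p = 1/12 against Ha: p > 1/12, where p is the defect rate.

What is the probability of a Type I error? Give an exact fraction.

219095/1990656

α = P(reject H₀ | H₀ true) = P(S ≥ 2 | p = 1/12), S ~ Binomial(7, 1/12).
Computing the lower-tail complement: 1 − 1771561/1990656 = 219095/1990656.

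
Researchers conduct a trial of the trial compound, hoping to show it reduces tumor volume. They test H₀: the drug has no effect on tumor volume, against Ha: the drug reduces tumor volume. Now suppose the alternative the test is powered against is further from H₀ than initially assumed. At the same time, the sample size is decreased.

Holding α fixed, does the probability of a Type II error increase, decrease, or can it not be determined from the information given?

The first change alone would make β decrease; the second alone would make β increase. Which effect dominates depends on the magnitudes, which are not given.

Cannot be determined from the information given.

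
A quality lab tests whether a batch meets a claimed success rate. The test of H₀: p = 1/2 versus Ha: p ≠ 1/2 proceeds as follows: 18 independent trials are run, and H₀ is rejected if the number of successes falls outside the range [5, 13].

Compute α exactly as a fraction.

Under H₀, Y ~ Binomial(18, 1/2); α is the probability of landing in either tail, P(Y ≤ 4) + P(Y ≥ 14).
Each tail has probability (1 + 18 + 153 + 816 + 3060)/262144; doubling gives α = 8096/262144 = 253/8192.

253/8192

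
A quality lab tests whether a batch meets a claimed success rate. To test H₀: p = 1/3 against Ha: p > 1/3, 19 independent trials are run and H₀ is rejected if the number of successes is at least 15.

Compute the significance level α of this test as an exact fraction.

α = P(reject H₀ | H₀ true) = P(K ≥ 15 | p = 1/3), with K ~ Binomial(19, 1/3).
Summing C(19,j)(1/3)^j(2/3)^{19−j} for j = 15,…,19 gives 23497/387420489.

23497/387420489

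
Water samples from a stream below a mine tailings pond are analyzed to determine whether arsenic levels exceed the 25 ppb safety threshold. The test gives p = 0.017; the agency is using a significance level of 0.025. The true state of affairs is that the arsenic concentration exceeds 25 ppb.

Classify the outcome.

The conventional null hypothesis is that the arsenic concentration is at or below 25 ppb (safe).
Since p = 0.017 < α = 0.025, H₀ is rejected.
H₀ is false (actually the arsenic concentration exceeds 25 ppb).
The decision matches the true state — no error.

No error — this is a correct decision.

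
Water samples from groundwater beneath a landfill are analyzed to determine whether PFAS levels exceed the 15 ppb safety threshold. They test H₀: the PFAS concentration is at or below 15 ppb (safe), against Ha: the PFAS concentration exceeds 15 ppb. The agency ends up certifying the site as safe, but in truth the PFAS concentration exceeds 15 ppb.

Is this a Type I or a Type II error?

'Certifying the site as safe' corresponds to failing to reject H₀.
H₀ was not rejected but H₀ is false — a Type II error (false negative).

Type II error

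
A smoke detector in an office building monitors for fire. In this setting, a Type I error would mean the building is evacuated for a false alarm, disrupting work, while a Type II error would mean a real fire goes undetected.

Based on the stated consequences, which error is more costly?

The Type II consequence (a real fire goes undetected) is more severe than the Type I consequence (the building is evacuated for a false alarm, disrupting work).

Type II error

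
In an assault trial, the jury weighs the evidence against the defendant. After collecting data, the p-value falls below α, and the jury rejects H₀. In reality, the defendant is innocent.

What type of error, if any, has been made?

The conventional null hypothesis here is that the defendant is innocent.
H₀ was rejected, but H₀ is actually true.
Rejecting a true null hypothesis is a Type I error (false positive).

Type I error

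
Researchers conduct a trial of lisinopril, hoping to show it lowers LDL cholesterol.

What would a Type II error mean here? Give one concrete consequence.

With the conventional null hypothesis that the drug has no effect on LDL cholesterol:
A Type II error is failing to reject H₀ when H₀ is false.
Here that means concluding there is insufficient evidence that the drug works when actually the drug lowers LDL cholesterol.

A Type II error would mean concluding that the drug has no effect on LDL cholesterol (or at least failing to establish that the drug lowers LDL cholesterol) when in fact the drug lowers LDL cholesterol. Consequence: an effective treatment is shelved and never reaches patients who would benefit.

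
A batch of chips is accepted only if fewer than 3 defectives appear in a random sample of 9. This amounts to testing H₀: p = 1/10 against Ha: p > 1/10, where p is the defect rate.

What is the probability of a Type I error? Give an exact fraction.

The significance level is the probability, assuming p = 1/10, of seeing 3 or more defectives in 9 draws.
Computing the lower-tail complement: 1 − 473513931/500000000 = 26486069/500000000.

26486069/500000000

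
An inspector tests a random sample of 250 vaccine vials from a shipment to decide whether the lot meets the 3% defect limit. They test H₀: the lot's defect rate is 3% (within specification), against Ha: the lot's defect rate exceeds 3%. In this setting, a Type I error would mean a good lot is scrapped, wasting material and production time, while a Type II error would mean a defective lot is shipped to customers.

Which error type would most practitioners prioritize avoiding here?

The Type II consequence (a defective lot is shipped to customers) is more severe than the Type I consequence (a good lot is scrapped, wasting material and production time).

Type II error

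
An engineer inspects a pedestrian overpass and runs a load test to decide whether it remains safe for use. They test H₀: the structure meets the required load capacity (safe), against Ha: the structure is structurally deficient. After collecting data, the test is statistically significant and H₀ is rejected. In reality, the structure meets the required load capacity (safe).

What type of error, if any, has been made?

H₀ was rejected, but H₀ is actually true.
Rejecting a true null hypothesis is a Type I error (false positive).

Type I error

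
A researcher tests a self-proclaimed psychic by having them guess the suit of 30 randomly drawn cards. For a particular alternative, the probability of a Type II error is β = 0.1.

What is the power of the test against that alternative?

0.9

Power = 1 − β = 1 − 0.1 = 0.9.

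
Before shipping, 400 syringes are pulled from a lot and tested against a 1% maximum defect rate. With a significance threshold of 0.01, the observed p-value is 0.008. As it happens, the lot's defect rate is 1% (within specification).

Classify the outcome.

The conventional null hypothesis is that the lot's defect rate is 1% (within specification).
Since p = 0.008 < α = 0.01, H₀ is rejected.
H₀ is true (actually the lot's defect rate is 1% (within specification)).
Rejecting a true H₀ is a Type I error.

Type I error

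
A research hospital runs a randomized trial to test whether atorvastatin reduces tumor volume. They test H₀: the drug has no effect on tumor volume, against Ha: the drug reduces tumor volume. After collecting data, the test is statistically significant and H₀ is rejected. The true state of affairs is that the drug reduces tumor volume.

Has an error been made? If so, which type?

The test rejected a false H₀ — the decision matches the true state.

Neither — the decision is correct.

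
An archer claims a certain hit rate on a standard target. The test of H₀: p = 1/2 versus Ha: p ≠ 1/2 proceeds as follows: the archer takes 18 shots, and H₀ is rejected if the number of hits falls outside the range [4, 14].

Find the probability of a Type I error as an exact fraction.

Under H₀, X ~ Binomial(18, 1/2); α is the probability of landing in either tail, P(X ≤ 3) + P(X ≥ 15).
Each tail has probability (1 + 18 + 153 + 816)/262144; doubling gives α = 1976/262144 = 247/32768.

247/32768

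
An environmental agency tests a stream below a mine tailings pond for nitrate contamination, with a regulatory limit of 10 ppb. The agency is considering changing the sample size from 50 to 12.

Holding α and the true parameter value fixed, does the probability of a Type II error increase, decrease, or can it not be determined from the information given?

A smaller sample increases the standard error, so the sampling distributions under H₀ and Ha overlap more.

It increases.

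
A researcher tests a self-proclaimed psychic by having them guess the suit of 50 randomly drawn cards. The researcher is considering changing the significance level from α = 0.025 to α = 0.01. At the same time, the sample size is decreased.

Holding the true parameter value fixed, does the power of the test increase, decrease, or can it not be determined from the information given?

A smaller α moves the rejection region further into the tail. With the alternative true, more outcomes now fall outside the rejection region, so failing to reject becomes more likely. A smaller sample increases the standard error, so the sampling distributions under H₀ and Ha overlap more. Both changes push β in the same direction.
Since power = 1 − β and β increases, power decreases.

It decreases.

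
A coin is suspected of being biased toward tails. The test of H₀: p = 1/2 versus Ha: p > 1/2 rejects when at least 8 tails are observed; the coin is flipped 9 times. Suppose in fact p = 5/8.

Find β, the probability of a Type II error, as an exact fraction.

Under the alternative p = 5/8, K ~ Binomial(9, 5/8); β is the probability the test does not reject, P(K < 8).
Equivalently, β = 1 − P(K ≥ 8) = 3803679/4194304.

3803679/4194304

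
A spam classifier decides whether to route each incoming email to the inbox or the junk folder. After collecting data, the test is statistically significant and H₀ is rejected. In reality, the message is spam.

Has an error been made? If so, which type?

The conventional null hypothesis here is that the message is legitimate (not spam).
The test rejected a false H₀ — the decision matches the true state.

Neither — the decision is correct.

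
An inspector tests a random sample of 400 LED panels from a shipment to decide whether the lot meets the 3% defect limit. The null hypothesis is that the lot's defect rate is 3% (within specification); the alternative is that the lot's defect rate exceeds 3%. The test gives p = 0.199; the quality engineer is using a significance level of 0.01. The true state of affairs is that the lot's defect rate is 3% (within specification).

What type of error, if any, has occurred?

Since p = 0.199 ≥ α = 0.01, H₀ is not rejected.
H₀ is true (actually the lot's defect rate is 3% (within specification)).
The decision matches the true state — no error.

No error — this is a correct decision.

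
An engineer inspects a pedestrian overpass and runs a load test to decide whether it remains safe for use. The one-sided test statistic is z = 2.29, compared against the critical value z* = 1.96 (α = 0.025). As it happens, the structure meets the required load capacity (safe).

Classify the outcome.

The conventional null hypothesis is that the structure meets the required load capacity (safe).
Since z = 2.29 > z* = 1.96, H₀ is rejected.
H₀ is true (actually the structure meets the required load capacity (safe)).
Rejecting a true H₀ is a Type I error.

Type I error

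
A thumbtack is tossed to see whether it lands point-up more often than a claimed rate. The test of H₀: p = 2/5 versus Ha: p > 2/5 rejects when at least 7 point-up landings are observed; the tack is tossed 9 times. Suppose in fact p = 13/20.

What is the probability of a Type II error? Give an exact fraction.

β = P(fail to reject H₀ | Ha true) = P(Y ≤ 6 | p = 13/20), Y ~ Binomial(9, 13/20).
Adding the binomial probabilities P(Y=0)+…+P(Y=6) at p = 13/20 gives 5301813769/8000000000.

5301813769/8000000000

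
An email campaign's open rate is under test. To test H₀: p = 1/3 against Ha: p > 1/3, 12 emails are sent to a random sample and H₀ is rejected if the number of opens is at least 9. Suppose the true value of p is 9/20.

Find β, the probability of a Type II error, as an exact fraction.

Under the alternative p = 9/20, Y ~ Binomial(12, 9/20); β is the probability the test does not reject, P(Y < 9).
Equivalently, β = 1 − P(Y ≥ 9) = 790057068555953/819200000000000.

790057068555953/819200000000000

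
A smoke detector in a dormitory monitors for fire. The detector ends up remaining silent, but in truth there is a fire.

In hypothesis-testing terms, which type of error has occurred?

Type II error

The null hypothesis here is that there is no fire.
'Remaining silent' corresponds to failing to reject H₀.
H₀ was not rejected but H₀ is false — a Type II error (false negative).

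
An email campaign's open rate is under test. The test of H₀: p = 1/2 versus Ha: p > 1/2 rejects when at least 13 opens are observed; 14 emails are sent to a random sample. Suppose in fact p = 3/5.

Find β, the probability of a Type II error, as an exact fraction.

β = P(fail to reject H₀ | Ha true) = P(X ≤ 12 | p = 3/5), X ~ Binomial(14, 3/5).
Equivalently, β = 1 − P(X ≥ 13) = 6054091612/6103515625.

6054091612/6103515625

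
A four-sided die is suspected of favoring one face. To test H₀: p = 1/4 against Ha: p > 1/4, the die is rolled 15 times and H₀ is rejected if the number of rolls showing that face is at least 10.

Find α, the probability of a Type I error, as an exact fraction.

426785/536870912

α = P(reject H₀ | H₀ true) = P(K ≥ 10 | p = 1/4), with K ~ Binomial(15, 1/4).
Adding the binomial terms for j = 10 through 15 with p = 1/4 yields 426785/536870912.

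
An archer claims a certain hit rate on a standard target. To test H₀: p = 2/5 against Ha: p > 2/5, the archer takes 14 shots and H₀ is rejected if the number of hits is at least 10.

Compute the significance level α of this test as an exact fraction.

21373952/1220703125

Under H₀, X ~ Binomial(14, 2/5), and α = P(X ≥ 10).
Summing C(14,j)(2/5)^j(3/5)^{14−j} for j = 10,…,14 gives 21373952/1220703125.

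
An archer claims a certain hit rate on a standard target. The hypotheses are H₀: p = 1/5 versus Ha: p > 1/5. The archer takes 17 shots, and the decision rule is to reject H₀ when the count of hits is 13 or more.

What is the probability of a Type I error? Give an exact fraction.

Under H₀, K ~ Binomial(17, 1/5), and α = P(K ≥ 13).
P(K ≥ 13) = Σ_{j=13}^{17} C(17,j)·(1/5)^j·(4/5)^{17-j} = 131009/152587890625.

131009/152587890625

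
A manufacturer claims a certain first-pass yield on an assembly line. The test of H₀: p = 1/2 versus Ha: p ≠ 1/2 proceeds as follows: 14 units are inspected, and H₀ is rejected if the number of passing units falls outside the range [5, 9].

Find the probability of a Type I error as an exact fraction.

1471/8192

Under H₀, K ~ Binomial(14, 1/2); α is the probability of landing in either tail, P(K ≤ 4) + P(K ≥ 10).
Each tail has probability (1 + 14 + 91 + 364 + 1001)/16384; doubling gives α = 2942/16384 = 1471/8192.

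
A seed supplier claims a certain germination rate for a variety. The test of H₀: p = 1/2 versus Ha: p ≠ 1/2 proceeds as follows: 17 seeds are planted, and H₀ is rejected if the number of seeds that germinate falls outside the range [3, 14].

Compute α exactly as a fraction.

77/32768

Under H₀, S ~ Binomial(17, 1/2); α is the probability of landing in either tail, P(S ≤ 2) + P(S ≥ 15).
Each tail has probability (1 + 17 + 136)/131072; doubling gives α = 308/131072 = 77/32768.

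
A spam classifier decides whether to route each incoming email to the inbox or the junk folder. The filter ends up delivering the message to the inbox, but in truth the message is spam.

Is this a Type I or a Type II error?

Type II error

The null hypothesis here is that the message is legitimate (not spam).
'Delivering the message to the inbox' corresponds to failing to reject H₀.
H₀ was not rejected but H₀ is false — a Type II error (false negative).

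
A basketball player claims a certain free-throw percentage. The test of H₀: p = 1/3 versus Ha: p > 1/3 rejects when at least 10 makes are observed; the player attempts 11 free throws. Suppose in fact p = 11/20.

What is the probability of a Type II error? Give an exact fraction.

20194688329389/20480000000000

Under the alternative p = 11/20, K ~ Binomial(11, 11/20); β is the probability the test does not reject, P(K < 10).
Summing C(11,j)·(11/20)^j·(9/20)^{11-j} for j = 0..9 gives 20194688329389/20480000000000.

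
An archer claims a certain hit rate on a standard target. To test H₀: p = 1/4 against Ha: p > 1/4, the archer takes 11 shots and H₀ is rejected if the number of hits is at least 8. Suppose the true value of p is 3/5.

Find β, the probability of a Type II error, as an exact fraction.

Under the alternative p = 3/5, X ~ Binomial(11, 3/5); β is the probability the test does not reject, P(X < 8).
Summing C(11,j)·(3/5)^j·(2/5)^{11-j} for j = 0..7 gives 6872224/9765625.

6872224/9765625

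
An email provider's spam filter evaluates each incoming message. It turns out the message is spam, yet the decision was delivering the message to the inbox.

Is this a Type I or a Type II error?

The null hypothesis here is that the message is legitimate (not spam).
'Delivering the message to the inbox' corresponds to failing to reject H₀.
H₀ was not rejected but H₀ is false — a Type II error (false negative).

Type II error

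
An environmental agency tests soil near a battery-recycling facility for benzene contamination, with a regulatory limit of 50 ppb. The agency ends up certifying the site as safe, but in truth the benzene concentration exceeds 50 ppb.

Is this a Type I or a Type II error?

Type II error

The null hypothesis here is that the benzene concentration is at or below 50 ppb (safe).
'Certifying the site as safe' corresponds to failing to reject H₀.
H₀ was not rejected but H₀ is false — a Type II error (false negative).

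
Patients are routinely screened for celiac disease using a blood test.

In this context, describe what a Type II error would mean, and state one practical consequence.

With the conventional null hypothesis that the patient does not have celiac disease:
A Type II error is failing to reject H₀ when H₀ is false.
Here that means clearing the patient as negative when actually the patient has celiac disease.

A Type II error would mean concluding that the patient does not have celiac disease (or at least failing to establish that the patient has celiac disease) when in fact the patient has celiac disease. Consequence: the disease goes undetected and untreated until it has progressed.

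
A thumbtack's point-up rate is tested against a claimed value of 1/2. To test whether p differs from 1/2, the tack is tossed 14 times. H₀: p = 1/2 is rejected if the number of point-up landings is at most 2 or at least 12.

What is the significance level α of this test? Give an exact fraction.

53/4096

Under H₀, X ~ Binomial(14, 1/2); α is the probability of landing in either tail, P(X ≤ 2) + P(X ≥ 12).
Each tail has probability (1 + 14 + 91)/16384; doubling gives α = 212/16384 = 53/4096.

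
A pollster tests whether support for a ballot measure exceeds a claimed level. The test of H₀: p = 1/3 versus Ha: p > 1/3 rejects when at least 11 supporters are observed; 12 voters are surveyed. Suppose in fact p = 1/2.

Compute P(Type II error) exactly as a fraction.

Under the alternative p = 1/2, Y ~ Binomial(12, 1/2); β is the probability the test does not reject, P(Y < 11).
Summing C(12,j)·(1/2)^j·(1/2)^{12-j} for j = 0..10 gives 4083/4096.

4083/4096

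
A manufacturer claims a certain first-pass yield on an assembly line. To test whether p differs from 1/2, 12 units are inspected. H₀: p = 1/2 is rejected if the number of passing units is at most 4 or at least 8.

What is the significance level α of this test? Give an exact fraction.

397/1024

Under H₀, K ~ Binomial(12, 1/2); α is the probability of landing in either tail, P(K ≤ 4) + P(K ≥ 8).
The two tails are symmetric, so α = 2·(1 + 12 + 66 + 220 + 495)/2^12 = 1588/4096 = 397/1024.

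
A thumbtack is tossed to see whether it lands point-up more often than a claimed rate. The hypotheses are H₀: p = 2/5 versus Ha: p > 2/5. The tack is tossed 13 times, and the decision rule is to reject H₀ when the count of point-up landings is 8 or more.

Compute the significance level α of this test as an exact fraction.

Under H₀, Y ~ Binomial(13, 2/5), and α = P(Y ≥ 8).
Adding the binomial terms for j = 8 through 13 with p = 2/5 yields 119227136/1220703125.

119227136/1220703125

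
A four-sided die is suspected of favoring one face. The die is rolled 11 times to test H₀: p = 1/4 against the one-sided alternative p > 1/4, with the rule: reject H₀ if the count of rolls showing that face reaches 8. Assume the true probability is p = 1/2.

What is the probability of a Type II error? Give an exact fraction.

227/256

β = P(fail to reject H₀ | Ha true) = P(K ≤ 7 | p = 1/2), K ~ Binomial(11, 1/2).
Equivalently, β = 1 − P(K ≥ 8) = 227/256.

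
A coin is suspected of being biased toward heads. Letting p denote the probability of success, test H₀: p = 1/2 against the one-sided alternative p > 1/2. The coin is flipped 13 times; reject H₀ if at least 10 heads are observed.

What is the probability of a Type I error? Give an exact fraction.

189/4096

α = P(reject H₀ | H₀ true) = P(K ≥ 10 | p = 1/2), with K ~ Binomial(13, 1/2).
Summing the upper tail: (286 + 78 + 13 + 1) / 2^13 = 378/8192 = 189/4096.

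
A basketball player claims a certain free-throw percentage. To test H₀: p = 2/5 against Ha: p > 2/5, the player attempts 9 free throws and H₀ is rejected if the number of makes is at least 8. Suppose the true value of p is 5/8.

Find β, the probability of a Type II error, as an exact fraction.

Under the alternative p = 5/8, K ~ Binomial(9, 5/8); β is the probability the test does not reject, P(K < 8).
Summing C(9,j)·(5/8)^j·(3/8)^{9-j} for j = 0..7 gives 3803679/4194304.

3803679/4194304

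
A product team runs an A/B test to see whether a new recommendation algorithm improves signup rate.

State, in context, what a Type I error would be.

With the conventional null hypothesis that the new design has no effect on signup rate:
A Type I error is rejecting H₀ when H₀ is true.
Here that means shipping the new feature to all users when actually the new design has no effect on signup rate.

A Type I error would mean concluding that the new design increases signup rate when in fact the new design has no effect on signup rate.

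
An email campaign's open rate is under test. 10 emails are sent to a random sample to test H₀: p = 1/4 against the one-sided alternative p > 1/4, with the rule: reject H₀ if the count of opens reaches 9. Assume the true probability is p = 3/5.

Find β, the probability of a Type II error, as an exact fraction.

A Type II error is failing to reject when Ha holds: with p = 3/5, β = P(K ≤ 8).
Equivalently, β = 1 − P(K ≥ 9) = 9312916/9765625.

9312916/9765625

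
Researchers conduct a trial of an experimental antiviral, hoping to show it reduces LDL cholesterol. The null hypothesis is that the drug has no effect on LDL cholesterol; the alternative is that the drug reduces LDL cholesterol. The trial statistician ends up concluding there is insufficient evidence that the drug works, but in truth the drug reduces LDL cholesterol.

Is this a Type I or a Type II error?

'Concluding there is insufficient evidence that the drug works' corresponds to failing to reject H₀.
H₀ was not rejected but H₀ is false — a Type II error (false negative).

Type II error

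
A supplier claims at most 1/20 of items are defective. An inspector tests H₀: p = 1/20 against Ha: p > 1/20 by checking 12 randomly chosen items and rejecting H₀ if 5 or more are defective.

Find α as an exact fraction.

The significance level is the probability, assuming p = 1/20, of seeing 5 or more defectives in 12 draws.
α = 1 − P(K ≤ 4) = 1 − 409524655607633/409600000000000 = 75344392367/409600000000000.

75344392367/409600000000000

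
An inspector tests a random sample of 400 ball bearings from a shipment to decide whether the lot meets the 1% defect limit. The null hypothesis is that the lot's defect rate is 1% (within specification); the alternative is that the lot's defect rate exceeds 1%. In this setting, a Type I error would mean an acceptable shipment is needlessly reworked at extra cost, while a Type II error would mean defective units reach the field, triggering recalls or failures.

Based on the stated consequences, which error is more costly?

The Type II consequence (defective units reach the field, triggering recalls or failures) is more severe than the Type I consequence (an acceptable shipment is needlessly reworked at extra cost).

Type II error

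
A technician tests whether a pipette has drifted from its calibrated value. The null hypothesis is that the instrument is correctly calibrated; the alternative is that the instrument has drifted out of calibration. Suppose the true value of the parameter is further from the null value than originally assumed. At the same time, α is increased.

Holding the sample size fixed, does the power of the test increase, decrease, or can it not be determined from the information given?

It increases.

A larger true effect moves the Ha sampling distribution further from the H₀ critical value, making rejection more likely when Ha is true. Relaxing α lowers the evidence threshold; under Ha, outcomes that previously fell short now trigger rejection. Both changes push β in the same direction.
Since power = 1 − β and β decreases, power increases.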